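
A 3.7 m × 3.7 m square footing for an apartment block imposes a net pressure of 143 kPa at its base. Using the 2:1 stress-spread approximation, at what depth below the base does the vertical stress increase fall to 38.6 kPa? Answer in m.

z ≈ 3.42 m

2:1 spreading — at depth z the loaded area has grown by z in each plan dimension:
qB²/(B+z)² = Δσ_z ⇒ z = B(√(q/Δσ_z) − 1) = 3.7×(√(143/38.6) − 1) = 3.422 m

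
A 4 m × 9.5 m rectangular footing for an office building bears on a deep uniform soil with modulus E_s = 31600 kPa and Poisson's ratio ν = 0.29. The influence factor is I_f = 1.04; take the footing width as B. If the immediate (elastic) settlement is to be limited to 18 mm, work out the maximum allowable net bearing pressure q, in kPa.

q ≈ 149 kPa

S_e = q·B·(1−ν²)/E_s · I_f  ⇒  q = S_e·E_s / (B·(1−ν²)·I_f).
q = 0.018 × 31600 / (4 × 0.9159 × 1.04) = 149.3 kPa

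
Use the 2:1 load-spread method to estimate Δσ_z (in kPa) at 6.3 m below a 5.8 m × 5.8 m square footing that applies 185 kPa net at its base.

Δσ_z ≈ 42.5 kPa

By the 2:1 method the load spreads at 1 horizontal : 2 vertical, so at depth z the loaded area has grown by z in each plan dimension:
Δσ = qBL/((B+z)(L+z)) = 185×5.8×5.8/((5.8+6.3)(5.8+6.3)) = 42.507 kPa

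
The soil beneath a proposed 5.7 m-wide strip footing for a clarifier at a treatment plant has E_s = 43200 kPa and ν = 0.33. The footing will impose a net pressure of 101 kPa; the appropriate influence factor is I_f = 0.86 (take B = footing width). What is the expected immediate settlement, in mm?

Immediate (elastic) settlement: S_e = q·B·(1−ν²)/E_s · I_f.
S_e = 101 × 5.7 × (1 − 0.33²) / 43200 × 0.86
    = 101 × 5.7 × 0.8911 / 43200 × 0.86
    = 0.01021 m = 10.21 mm

S_e ≈ 10.2 mm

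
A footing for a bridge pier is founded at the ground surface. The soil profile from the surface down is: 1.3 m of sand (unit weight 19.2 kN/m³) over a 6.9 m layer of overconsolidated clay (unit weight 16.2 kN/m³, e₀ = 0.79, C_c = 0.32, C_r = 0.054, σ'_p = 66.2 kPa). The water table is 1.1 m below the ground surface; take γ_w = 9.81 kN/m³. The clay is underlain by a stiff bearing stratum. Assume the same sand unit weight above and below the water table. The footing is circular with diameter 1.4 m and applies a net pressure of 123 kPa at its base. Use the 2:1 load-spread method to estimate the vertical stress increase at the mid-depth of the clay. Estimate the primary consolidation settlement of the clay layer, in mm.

Mid-depth of clay below the ground surface: z = 1.3 + 6.9/2 = 4.75 m.
Total vertical stress at mid-clay: σ_v = 19.2×1.3 + 16.2×3.45 = 80.85 kPa.
Pore pressure: u = 9.81×(4.75 − 1.1) = 35.806 kPa.
Initial effective stress: σ'_0 = σ_v − u = 80.85 − 35.806 = 45.044 kPa.
Stress increase at mid-clay by the 2:1 spreading method:
Δσ ≈ qD²/(D+z)² = 123×1.4²/(1.4+4.75)² = 6.374 kPa
Final effective stress: σ'_f = 45.044 + 6.374 = 51.418 kPa.
σ'_f = 51.418 ≤ σ'_p = 66.2 kPa, so the clay remains overconsolidated and only the recompression index applies:
S_c = C_r·H/(1+e₀)·log₁₀(σ'_f/σ'_0) = 0.054×6.9/1.79×log₁₀(51.418/45.044)
    = 0.20815 × 0.057478 = 0.01196 m

S_c ≈ 12 mm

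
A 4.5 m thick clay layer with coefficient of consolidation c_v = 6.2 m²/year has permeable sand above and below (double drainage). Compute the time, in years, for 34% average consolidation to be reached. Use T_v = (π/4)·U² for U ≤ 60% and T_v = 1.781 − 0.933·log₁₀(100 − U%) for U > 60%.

t ≈ 0.0741 years

Drainage path length: H_d = H/2 = 2.25 m (double drainage).
U ≤ 60%: T_v = (π/4)·U² = (π/4)×0.34² = 0.090792.
t = T_v·H_d²/c_v = 0.090792×2.25²/6.2 = 0.07413 years.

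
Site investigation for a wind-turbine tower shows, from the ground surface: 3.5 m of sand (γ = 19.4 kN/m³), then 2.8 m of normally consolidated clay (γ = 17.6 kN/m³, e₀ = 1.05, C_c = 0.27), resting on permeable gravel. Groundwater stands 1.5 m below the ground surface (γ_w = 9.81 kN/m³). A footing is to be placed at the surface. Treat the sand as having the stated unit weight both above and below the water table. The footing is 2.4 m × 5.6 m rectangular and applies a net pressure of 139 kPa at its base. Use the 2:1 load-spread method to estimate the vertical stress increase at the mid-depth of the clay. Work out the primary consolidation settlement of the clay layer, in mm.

Mid-depth of clay below the ground surface: z = 3.5 + 2.8/2 = 4.9 m.
Total vertical stress at mid-clay: σ_v = 19.4×3.5 + 17.6×1.4 = 92.54 kPa.
Pore pressure: u = 9.81×(4.9 − 1.5) = 33.354 kPa.
Initial effective stress: σ'_0 = σ_v − u = 92.54 − 33.354 = 59.186 kPa.
Stress increase at mid-clay by the 2:1 spreading method:
Δσ = qBL/((B+z)(L+z)) = 139×2.4×5.6/((2.4+4.9)(5.6+4.9)) = 24.373 kPa
Final effective stress: σ'_f = σ'_0 + Δσ = 59.186 + 24.373 = 83.559 kPa.
Normally consolidated clay, so the full stress increment lies on the virgin compression line:
S_c = C_c·H/(1+e₀)·log₁₀(σ'_f/σ'_0) = 0.27×2.8/(1+1.05)×log₁₀(83.559/59.186)
    = 0.36878 × 0.14977 = 0.05523 m

S_c ≈ 55.2 mm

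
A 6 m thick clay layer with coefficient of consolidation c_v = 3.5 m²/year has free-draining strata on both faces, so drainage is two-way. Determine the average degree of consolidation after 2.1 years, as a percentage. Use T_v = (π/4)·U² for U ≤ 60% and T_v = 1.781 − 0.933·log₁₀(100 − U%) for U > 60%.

Drainage path length: H_d = H/2 = 3 m (double drainage).
T_v = c_v·t/H_d² = 3.5×2.1/3² = 0.81667.
T_v = 0.81667 corresponds to the U > 60% branch:
U = 1 − 10^((1.781 − T_v)/0.933)/100 = 0.892

U ≈ 89.2 %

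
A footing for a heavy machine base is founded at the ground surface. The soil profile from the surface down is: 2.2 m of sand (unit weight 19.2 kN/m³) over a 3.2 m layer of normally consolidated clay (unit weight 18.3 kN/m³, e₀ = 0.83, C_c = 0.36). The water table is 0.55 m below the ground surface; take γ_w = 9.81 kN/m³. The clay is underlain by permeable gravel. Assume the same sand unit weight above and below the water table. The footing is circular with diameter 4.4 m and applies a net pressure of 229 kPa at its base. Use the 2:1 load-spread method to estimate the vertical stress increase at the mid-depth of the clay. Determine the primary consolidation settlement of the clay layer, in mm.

S_c ≈ 268 mm

Mid-depth of clay below the ground surface: z = 2.2 + 3.2/2 = 3.8 m.
Total vertical stress at mid-clay: σ_v = 19.2×2.2 + 18.3×1.6 = 71.52 kPa.
Pore pressure: u = 9.81×(3.8 − 0.55) = 31.883 kPa.
Initial effective stress: σ'_0 = σ_v − u = 71.52 − 31.883 = 39.637 kPa.
Stress increase at mid-clay by the 2:1 spreading method:
Δσ ≈ qD²/(D+z)² = 229×4.4²/(4.4+3.8)² = 65.935 kPa
Final effective stress: σ'_f = σ'_0 + Δσ = 39.637 + 65.935 = 105.57 kPa.
Normally consolidated clay, so the full stress increment lies on the virgin compression line:
S_c = C_c·H/(1+e₀)·log₁₀(σ'_f/σ'_0) = 0.36×3.2/(1+0.83)×log₁₀(105.57/39.637)
    = 0.62951 × 0.42544 = 0.2678 m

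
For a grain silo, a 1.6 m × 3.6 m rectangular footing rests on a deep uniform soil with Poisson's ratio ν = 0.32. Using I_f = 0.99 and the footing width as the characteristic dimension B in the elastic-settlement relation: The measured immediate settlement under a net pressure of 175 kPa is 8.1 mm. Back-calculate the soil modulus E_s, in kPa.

S_e = q·B·(1−ν²)/E_s · I_f  ⇒  E_s = q·B·(1−ν²)·I_f / S_e.
E_s = 175 × 1.6 × 0.8976 × 0.99 / 0.0081 = 30720 kPa

E_s ≈ 30700 kPa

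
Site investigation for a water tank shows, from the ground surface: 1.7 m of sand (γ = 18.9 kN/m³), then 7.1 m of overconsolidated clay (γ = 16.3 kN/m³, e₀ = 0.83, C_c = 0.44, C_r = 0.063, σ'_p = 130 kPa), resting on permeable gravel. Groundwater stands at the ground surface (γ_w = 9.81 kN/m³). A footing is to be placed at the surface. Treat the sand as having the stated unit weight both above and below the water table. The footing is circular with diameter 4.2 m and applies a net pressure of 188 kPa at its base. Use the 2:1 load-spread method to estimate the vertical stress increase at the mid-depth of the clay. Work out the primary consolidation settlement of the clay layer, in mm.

Mid-depth of clay below the ground surface: z = 1.7 + 7.1/2 = 5.25 m.
Total vertical stress at mid-clay: σ_v = 18.9×1.7 + 16.3×3.55 = 89.995 kPa.
Pore pressure: u = 9.81×(5.25 − 0) = 51.503 kPa.
Initial effective stress: σ'_0 = σ_v − u = 89.995 − 51.503 = 38.492 kPa.
Stress increase at mid-clay by the 2:1 spreading method:
Δσ ≈ qD²/(D+z)² = 188×4.2²/(4.2+5.25)² = 37.136 kPa
Final effective stress: σ'_f = 38.492 + 37.136 = 75.628 kPa.
σ'_f = 75.628 ≤ σ'_p = 130 kPa, so the clay remains overconsolidated and only the recompression index applies:
S_c = C_r·H/(1+e₀)·log₁₀(σ'_f/σ'_0) = 0.063×7.1/1.83×log₁₀(75.628/38.492)
    = 0.24443 × 0.29331 = 0.07169 m

S_c ≈ 71.7 mm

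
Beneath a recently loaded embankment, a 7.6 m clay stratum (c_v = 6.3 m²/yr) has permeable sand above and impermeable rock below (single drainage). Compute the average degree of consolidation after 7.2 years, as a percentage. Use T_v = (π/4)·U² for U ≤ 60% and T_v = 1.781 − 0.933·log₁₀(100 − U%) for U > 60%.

U ≈ 88.3 %

Drainage path length: H_d = H = 7.6 m (single drainage).
T_v = c_v·t/H_d² = 6.3×7.2/7.6² = 0.78532.
T_v = 0.78532 corresponds to the U > 60% branch:
U = 1 − 10^((1.781 − T_v)/0.933)/100 = 0.8833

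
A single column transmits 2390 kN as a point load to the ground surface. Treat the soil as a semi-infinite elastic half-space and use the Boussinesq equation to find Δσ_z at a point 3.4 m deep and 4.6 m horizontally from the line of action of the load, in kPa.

Boussinesq vertical stress below a point load on an elastic half-space:
Δσ_z = 3P/(2πz²) · [1 + (r/z)²]^(−5/2)
r/z = 4.6/3.4 = 1.3529; [1+(r/z)²]^(−5/2) = 0.074193.
Δσ_z = 3×2390/(2π×3.4²) × 0.074193 = 98.715 × 0.074193 = 7.324 kPa

Δσ_z ≈ 7.32 kPa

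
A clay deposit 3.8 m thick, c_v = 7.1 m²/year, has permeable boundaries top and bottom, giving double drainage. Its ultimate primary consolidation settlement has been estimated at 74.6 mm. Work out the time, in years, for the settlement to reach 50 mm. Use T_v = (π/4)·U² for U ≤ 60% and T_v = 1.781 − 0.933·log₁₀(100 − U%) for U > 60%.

Drainage path length: H_d = H/2 = 1.9 m (double drainage).
U = S(t)/S_ult = 50/74.6 = 0.6702.
U > 60%: T_v = 1.781 − 0.933·log₁₀(100 − 67.024) = 0.36452.
t = T_v·H_d²/c_v = 0.36452×1.9²/7.1 = 0.1853 years.

t ≈ 0.185 years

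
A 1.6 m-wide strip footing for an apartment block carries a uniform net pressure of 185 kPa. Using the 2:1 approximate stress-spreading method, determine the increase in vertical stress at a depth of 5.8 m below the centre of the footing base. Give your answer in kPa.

Δσ_z ≈ 40 kPa

By the 2:1 method the load spreads at 1 horizontal : 2 vertical, so at depth z the loaded area has grown by z in each plan dimension:
Δσ = qB/(B+z) = 185×1.6/(1.6+5.8) = 40 kPa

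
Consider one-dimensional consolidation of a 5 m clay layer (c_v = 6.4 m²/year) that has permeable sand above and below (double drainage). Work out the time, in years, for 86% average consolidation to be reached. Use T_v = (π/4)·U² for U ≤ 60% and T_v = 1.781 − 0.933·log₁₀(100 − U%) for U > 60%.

Drainage path length: H_d = H/2 = 2.5 m (double drainage).
U > 60%: T_v = 1.781 − 0.933·log₁₀(100 − 86) = 0.71166.
t = T_v·H_d²/c_v = 0.71166×2.5²/6.4 = 0.695 years.

t ≈ 0.695 years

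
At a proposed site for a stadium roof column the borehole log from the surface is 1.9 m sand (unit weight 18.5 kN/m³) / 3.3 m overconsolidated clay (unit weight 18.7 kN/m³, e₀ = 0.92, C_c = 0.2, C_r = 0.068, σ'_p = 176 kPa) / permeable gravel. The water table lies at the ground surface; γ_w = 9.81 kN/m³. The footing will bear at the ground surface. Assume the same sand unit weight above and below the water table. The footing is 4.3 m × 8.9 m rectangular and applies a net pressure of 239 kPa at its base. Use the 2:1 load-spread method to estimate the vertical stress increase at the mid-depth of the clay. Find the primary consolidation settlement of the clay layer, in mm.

S_c ≈ 70.4 mm

Mid-depth of clay below the ground surface: z = 1.9 + 3.3/2 = 3.55 m.
Total vertical stress at mid-clay: σ_v = 18.5×1.9 + 18.7×1.65 = 66.005 kPa.
Pore pressure: u = 9.81×(3.55 − 0) = 34.825 kPa.
Initial effective stress: σ'_0 = σ_v − u = 66.005 − 34.825 = 31.18 kPa.
Stress increase at mid-clay by the 2:1 spreading method:
Δσ = qBL/((B+z)(L+z)) = 239×4.3×8.9/((4.3+3.55)(8.9+3.55)) = 93.587 kPa
Final effective stress: σ'_f = 31.18 + 93.587 = 124.77 kPa.
σ'_f = 124.77 ≤ σ'_p = 176 kPa, so the clay remains overconsolidated and only the recompression index applies:
S_c = C_r·H/(1+e₀)·log₁₀(σ'_f/σ'_0) = 0.068×3.3/1.92×log₁₀(124.77/31.18)
    = 0.11688 × 0.60223 = 0.07039 m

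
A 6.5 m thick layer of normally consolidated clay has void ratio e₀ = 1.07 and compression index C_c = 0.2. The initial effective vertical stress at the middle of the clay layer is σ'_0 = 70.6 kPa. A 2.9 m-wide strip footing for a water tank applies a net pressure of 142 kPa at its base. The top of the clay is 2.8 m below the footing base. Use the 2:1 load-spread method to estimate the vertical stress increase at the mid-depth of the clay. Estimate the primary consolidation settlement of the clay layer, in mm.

Mid-depth of clay below the footing base: z = 2.8 + 6.5/2 = 6.05 m.
Stress increase at mid-clay by the 2:1 spreading method:
Δσ = qB/(B+z) = 142×2.9/(2.9+6.05) = 46.011 kPa
Final effective stress: σ'_f = σ'_0 + Δσ = 70.6 + 46.011 = 116.61 kPa.
Normally consolidated clay, so the full stress increment lies on the virgin compression line:
S_c = C_c·H/(1+e₀)·log₁₀(σ'_f/σ'_0) = 0.2×6.5/(1+1.07)×log₁₀(116.61/70.6)
    = 0.62802 × 0.21793 = 0.1369 m

S_c ≈ 137 mm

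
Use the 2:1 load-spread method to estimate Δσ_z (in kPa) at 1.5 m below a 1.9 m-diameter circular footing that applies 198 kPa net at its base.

By the 2:1 method the load spreads at 1 horizontal : 2 vertical, so at depth z the loaded area has grown by z in each plan dimension:
Δσ ≈ qD²/(D+z)² = 198×1.9²/(1.9+1.5)² = 61.832 kPa

Δσ_z ≈ 61.8 kPa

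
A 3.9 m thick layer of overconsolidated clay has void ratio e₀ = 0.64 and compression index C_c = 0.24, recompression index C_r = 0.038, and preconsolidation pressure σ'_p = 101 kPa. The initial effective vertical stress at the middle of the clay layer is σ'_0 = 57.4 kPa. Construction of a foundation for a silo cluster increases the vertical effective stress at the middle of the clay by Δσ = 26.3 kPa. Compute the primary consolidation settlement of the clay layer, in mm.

S_c ≈ 14.8 mm

Final effective stress: σ'_f = 57.4 + 26.3 = 83.7 kPa.
σ'_f = 83.7 ≤ σ'_p = 101 kPa, so the clay remains overconsolidated and only the recompression index applies:
S_c = C_r·H/(1+e₀)·log₁₀(σ'_f/σ'_0) = 0.038×3.9/1.64×log₁₀(83.7/57.4)
    = 0.090364 × 0.16381 = 0.0148 m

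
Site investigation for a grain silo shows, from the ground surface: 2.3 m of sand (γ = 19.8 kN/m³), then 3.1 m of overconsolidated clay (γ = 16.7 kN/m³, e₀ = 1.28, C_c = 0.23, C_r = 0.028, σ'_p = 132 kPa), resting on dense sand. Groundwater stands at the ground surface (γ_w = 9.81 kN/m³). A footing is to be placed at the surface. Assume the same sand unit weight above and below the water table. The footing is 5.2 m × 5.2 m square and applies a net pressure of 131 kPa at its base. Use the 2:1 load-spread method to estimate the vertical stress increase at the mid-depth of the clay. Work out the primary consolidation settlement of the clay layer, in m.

Mid-depth of clay below the ground surface: z = 2.3 + 3.1/2 = 3.85 m.
Total vertical stress at mid-clay: σ_v = 19.8×2.3 + 16.7×1.55 = 71.425 kPa.
Pore pressure: u = 9.81×(3.85 − 0) = 37.769 kPa.
Initial effective stress: σ'_0 = σ_v − u = 71.425 − 37.769 = 33.656 kPa.
Stress increase at mid-clay by the 2:1 spreading method:
Δσ = qBL/((B+z)(L+z)) = 131×5.2×5.2/((5.2+3.85)(5.2+3.85)) = 43.249 kPa
Final effective stress: σ'_f = 33.656 + 43.249 = 76.905 kPa.
σ'_f = 76.905 ≤ σ'_p = 132 kPa, so the clay remains overconsolidated and only the recompression index applies:
S_c = C_r·H/(1+e₀)·log₁₀(σ'_f/σ'_0) = 0.028×3.1/2.28×log₁₀(76.905/33.656)
    = 0.038069 × 0.35889 = 0.01366 m

S_c ≈ 0.0137 m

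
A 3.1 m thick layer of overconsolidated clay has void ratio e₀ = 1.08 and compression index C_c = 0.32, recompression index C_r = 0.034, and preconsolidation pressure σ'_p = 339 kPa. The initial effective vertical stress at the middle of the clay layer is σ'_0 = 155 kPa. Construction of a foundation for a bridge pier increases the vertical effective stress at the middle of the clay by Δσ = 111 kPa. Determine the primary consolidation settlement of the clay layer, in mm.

S_c ≈ 11.9 mm

Final effective stress: σ'_f = 155 + 111 = 266 kPa.
σ'_f = 266 ≤ σ'_p = 339 kPa, so the clay remains overconsolidated and only the recompression index applies:
S_c = C_r·H/(1+e₀)·log₁₀(σ'_f/σ'_0) = 0.034×3.1/2.08×log₁₀(266/155)
    = 0.050674 × 0.23455 = 0.01189 m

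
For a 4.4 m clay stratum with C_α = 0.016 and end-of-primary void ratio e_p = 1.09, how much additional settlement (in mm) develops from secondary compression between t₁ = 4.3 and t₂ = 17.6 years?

S_s ≈ 20.6 mm

Secondary compression: S_s = C_α·H/(1+e_p)·log₁₀(t₂/t₁)
S_s = 0.016×4.4/(1+1.09)×log₁₀(17.6/4.3)
    = 0.03368 × 0.612 = 0.02062 m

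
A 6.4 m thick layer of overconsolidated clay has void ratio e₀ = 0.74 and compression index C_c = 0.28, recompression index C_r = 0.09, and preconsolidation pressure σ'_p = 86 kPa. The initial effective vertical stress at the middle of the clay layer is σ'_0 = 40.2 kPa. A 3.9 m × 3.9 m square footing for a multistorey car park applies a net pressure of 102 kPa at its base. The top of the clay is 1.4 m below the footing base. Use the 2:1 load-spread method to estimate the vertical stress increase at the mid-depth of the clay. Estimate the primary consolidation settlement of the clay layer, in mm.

Mid-depth of clay below the footing base: z = 1.4 + 6.4/2 = 4.6 m.
Stress increase at mid-clay by the 2:1 spreading method:
Δσ = qBL/((B+z)(L+z)) = 102×3.9×3.9/((3.9+4.6)(3.9+4.6)) = 21.473 kPa
Final effective stress: σ'_f = 40.2 + 21.473 = 61.673 kPa.
σ'_f = 61.673 ≤ σ'_p = 86 kPa, so the clay remains overconsolidated and only the recompression index applies:
S_c = C_r·H/(1+e₀)·log₁₀(σ'_f/σ'_0) = 0.09×6.4/1.74×log₁₀(61.673/40.2)
    = 0.33104 × 0.18587 = 0.06153 m

S_c ≈ 61.5 mm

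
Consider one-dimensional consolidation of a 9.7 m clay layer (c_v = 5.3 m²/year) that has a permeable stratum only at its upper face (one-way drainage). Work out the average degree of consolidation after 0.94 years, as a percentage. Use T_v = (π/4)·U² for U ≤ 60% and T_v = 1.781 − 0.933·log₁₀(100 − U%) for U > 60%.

Drainage path length: H_d = H = 9.7 m (single drainage).
T_v = c_v·t/H_d² = 5.3×0.94/9.7² = 0.052949.
T_v = 0.052949 corresponds to the U ≤ 60% branch:
U = √(4T_v/π) = 0.2596

U ≈ 26 %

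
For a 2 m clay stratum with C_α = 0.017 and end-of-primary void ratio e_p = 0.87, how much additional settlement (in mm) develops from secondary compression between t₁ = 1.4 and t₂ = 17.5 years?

S_s ≈ 19.9 mm

Secondary compression: S_s = C_α·H/(1+e_p)·log₁₀(t₂/t₁)
S_s = 0.017×2/(1+0.87)×log₁₀(17.5/1.4)
    = 0.01818 × 1.097 = 0.01994 m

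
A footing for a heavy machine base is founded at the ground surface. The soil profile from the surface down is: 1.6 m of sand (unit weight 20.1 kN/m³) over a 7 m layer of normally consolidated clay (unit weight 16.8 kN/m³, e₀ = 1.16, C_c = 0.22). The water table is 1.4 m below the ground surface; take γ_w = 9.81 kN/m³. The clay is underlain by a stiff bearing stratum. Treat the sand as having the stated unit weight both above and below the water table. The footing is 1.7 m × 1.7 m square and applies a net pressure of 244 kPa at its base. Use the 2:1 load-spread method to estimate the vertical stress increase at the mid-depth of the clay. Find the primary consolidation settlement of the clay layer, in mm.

S_c ≈ 76.2 mm

Mid-depth of clay below the ground surface: z = 1.6 + 7/2 = 5.1 m.
Total vertical stress at mid-clay: σ_v = 20.1×1.6 + 16.8×3.5 = 90.96 kPa.
Pore pressure: u = 9.81×(5.1 − 1.4) = 36.297 kPa.
Initial effective stress: σ'_0 = σ_v − u = 90.96 − 36.297 = 54.663 kPa.
Stress increase at mid-clay by the 2:1 spreading method:
Δσ = qBL/((B+z)(L+z)) = 244×1.7×1.7/((1.7+5.1)(1.7+5.1)) = 15.25 kPa
Final effective stress: σ'_f = σ'_0 + Δσ = 54.663 + 15.25 = 69.913 kPa.
Normally consolidated clay, so the full stress increment lies on the virgin compression line:
S_c = C_c·H/(1+e₀)·log₁₀(σ'_f/σ'_0) = 0.22×7/(1+1.16)×log₁₀(69.913/54.663)
    = 0.71296 × 0.10686 = 0.07619 m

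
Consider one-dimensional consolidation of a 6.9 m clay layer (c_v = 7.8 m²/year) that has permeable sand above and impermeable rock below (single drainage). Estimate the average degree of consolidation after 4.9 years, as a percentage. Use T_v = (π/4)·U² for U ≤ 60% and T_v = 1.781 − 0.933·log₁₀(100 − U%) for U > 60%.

U ≈ 88.8 %

Drainage path length: H_d = H = 6.9 m (single drainage).
T_v = c_v·t/H_d² = 7.8×4.9/6.9² = 0.80277.
T_v = 0.80277 corresponds to the U > 60% branch:
U = 1 − 10^((1.781 − T_v)/0.933)/100 = 0.8882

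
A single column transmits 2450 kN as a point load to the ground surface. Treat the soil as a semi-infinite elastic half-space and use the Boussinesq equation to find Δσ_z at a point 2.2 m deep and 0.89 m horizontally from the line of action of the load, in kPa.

Boussinesq vertical stress below a point load on an elastic half-space:
Δσ_z = 3P/(2πz²) · [1 + (r/z)²]^(−5/2)
r/z = 0.89/2.2 = 0.40455; [1+(r/z)²]^(−5/2) = 0.6846.
Δσ_z = 3×2450/(2π×2.2²) × 0.6846 = 241.69 × 0.6846 = 165.5 kPa

Δσ_z ≈ 165 kPa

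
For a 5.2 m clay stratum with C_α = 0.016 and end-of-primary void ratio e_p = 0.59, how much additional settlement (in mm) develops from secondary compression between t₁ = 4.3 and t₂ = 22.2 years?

S_s ≈ 37.3 mm

Secondary compression: S_s = C_α·H/(1+e_p)·log₁₀(t₂/t₁)
S_s = 0.016×5.2/(1+0.59)×log₁₀(22.2/4.3)
    = 0.05233 × 0.7129 = 0.0373 m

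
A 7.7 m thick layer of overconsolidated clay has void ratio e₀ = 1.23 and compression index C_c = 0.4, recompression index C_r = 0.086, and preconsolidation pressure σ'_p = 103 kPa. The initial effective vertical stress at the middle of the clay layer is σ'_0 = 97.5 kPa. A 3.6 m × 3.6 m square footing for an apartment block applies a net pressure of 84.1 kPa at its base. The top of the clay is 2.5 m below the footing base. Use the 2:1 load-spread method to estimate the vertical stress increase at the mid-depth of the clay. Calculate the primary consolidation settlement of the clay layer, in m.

Mid-depth of clay below the footing base: z = 2.5 + 7.7/2 = 6.35 m.
Stress increase at mid-clay by the 2:1 spreading method:
Δσ = qBL/((B+z)(L+z)) = 84.1×3.6×3.6/((3.6+6.35)(3.6+6.35)) = 11.009 kPa
Final effective stress: σ'_f = 97.5 + 11.009 = 108.51 kPa.
σ'_f = 108.51 > σ'_p = 103 kPa, so the stress path crosses the preconsolidation pressure — recompression up to σ'_p, then virgin compression beyond:
S_c = H/(1+e₀)·[C_r·log₁₀(σ'_p/σ'_0) + C_c·log₁₀(σ'_f/σ'_p)]
    = 7.7/2.23 × [0.086×log₁₀(103/97.5) + 0.4×log₁₀(108.51/103)]
    = 3.4529 × [0.0020496 + 0.009053] = 0.03834 m

S_c ≈ 0.0383 m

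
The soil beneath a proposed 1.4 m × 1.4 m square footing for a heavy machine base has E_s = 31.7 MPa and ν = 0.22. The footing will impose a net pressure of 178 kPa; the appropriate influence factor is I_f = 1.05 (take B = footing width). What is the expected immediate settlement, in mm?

Immediate (elastic) settlement: S_e = q·B·(1−ν²)/E_s · I_f.
E_s = 31.7 MPa = 31700 kPa.
S_e = 178 × 1.4 × (1 − 0.22²) / 31700 × 1.05
    = 178 × 1.4 × 0.9516 / 31700 × 1.05
    = 0.007855 m = 7.855 mm

S_e ≈ 7.85 mm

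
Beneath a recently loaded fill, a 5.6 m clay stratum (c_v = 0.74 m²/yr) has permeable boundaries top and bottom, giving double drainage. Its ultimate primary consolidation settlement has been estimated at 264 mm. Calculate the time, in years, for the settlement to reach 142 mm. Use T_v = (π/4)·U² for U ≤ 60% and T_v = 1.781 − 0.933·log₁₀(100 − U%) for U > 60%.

Drainage path length: H_d = H/2 = 2.8 m (double drainage).
U = S(t)/S_ult = 142/264 = 0.5379.
U ≤ 60%: T_v = (π/4)·U² = (π/4)×0.53788² = 0.22723.
t = T_v·H_d²/c_v = 0.22723×2.8²/0.74 = 2.407 years.

t ≈ 2.41 years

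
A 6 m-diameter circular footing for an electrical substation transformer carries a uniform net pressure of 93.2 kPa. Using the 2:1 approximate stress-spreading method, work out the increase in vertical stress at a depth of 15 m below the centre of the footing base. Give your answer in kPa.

By the 2:1 method the load spreads at 1 horizontal : 2 vertical, so at depth z the loaded area has grown by z in each plan dimension:
Δσ ≈ qD²/(D+z)² = 93.2×6²/(6+15)² = 7.6082 kPa

Δσ_z ≈ 7.61 kPa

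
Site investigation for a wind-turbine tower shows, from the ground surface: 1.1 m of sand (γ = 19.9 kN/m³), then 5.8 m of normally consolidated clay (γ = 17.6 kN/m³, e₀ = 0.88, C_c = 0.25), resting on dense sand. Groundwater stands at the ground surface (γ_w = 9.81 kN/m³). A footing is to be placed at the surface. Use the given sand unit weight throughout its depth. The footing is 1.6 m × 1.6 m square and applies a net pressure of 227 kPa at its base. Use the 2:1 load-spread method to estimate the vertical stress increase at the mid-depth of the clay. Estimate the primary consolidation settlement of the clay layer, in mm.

S_c ≈ 147 mm

Mid-depth of clay below the ground surface: z = 1.1 + 5.8/2 = 4 m.
Total vertical stress at mid-clay: σ_v = 19.9×1.1 + 17.6×2.9 = 72.93 kPa.
Pore pressure: u = 9.81×(4 − 0) = 39.24 kPa.
Initial effective stress: σ'_0 = σ_v − u = 72.93 − 39.24 = 33.69 kPa.
Stress increase at mid-clay by the 2:1 spreading method:
Δσ = qBL/((B+z)(L+z)) = 227×1.6×1.6/((1.6+4)(1.6+4)) = 18.531 kPa
Final effective stress: σ'_f = σ'_0 + Δσ = 33.69 + 18.531 = 52.221 kPa.
Normally consolidated clay, so the full stress increment lies on the virgin compression line:
S_c = C_c·H/(1+e₀)·log₁₀(σ'_f/σ'_0) = 0.25×5.8/(1+0.88)×log₁₀(52.221/33.69)
    = 0.77128 × 0.19034 = 0.1468 m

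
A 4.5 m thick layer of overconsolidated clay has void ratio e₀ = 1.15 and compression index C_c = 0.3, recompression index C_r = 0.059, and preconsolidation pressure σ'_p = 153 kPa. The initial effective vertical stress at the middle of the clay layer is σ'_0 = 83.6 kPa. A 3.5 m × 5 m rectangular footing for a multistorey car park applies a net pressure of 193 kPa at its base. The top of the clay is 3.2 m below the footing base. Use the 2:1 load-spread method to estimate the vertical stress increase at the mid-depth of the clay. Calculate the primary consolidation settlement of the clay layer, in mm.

S_c ≈ 19.3 mm

Mid-depth of clay below the footing base: z = 3.2 + 4.5/2 = 5.45 m.
Stress increase at mid-clay by the 2:1 spreading method:
Δσ = qBL/((B+z)(L+z)) = 193×3.5×5/((3.5+5.45)(5+5.45)) = 36.112 kPa
Final effective stress: σ'_f = 83.6 + 36.112 = 119.71 kPa.
σ'_f = 119.71 ≤ σ'_p = 153 kPa, so the clay remains overconsolidated and only the recompression index applies:
S_c = C_r·H/(1+e₀)·log₁₀(σ'_f/σ'_0) = 0.059×4.5/2.15×log₁₀(119.71/83.6)
    = 0.12349 × 0.15592 = 0.01925 m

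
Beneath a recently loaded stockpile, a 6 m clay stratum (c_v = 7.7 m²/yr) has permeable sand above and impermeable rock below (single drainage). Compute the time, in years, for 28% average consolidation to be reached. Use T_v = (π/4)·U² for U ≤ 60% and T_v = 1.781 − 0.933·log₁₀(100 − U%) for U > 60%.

Drainage path length: H_d = H = 6 m (single drainage).
U ≤ 60%: T_v = (π/4)·U² = (π/4)×0.28² = 0.061575.
t = T_v·H_d²/c_v = 0.061575×6²/7.7 = 0.2879 years.

t ≈ 0.288 years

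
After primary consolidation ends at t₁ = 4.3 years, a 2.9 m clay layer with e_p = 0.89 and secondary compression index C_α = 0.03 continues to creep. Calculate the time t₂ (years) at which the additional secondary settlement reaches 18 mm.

t₂ ≈ 10.6 years

S_s = C_α·H/(1+e_p)·log₁₀(t₂/t₁) ⇒ log₁₀(t₂/t₁) = S_s·(1+e_p)/(C_α·H).
log₁₀(t₂/t₁) = 0.018 × (1+0.89) / (0.03×2.9) = 0.391
t₂ = t₁ × 10^0.391 = 4.3 × 2.461 = 10.58 years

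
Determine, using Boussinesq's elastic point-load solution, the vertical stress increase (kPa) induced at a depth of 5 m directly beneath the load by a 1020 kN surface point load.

Δσ_z ≈ 19.5 kPa

Boussinesq vertical stress below a point load on an elastic half-space:
Δσ_z = 3P/(2πz²) · [1 + (r/z)²]^(−5/2)
r/z = 0/5 = 0; [1+(r/z)²]^(−5/2) = 1.
Δσ_z = 3×1020/(2π×5²) × 1 = 19.481 × 1 = 19.48 kPa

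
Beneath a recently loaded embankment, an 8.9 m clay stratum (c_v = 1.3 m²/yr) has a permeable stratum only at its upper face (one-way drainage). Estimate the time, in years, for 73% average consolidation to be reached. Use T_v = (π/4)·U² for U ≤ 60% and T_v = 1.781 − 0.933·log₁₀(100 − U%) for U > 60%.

t ≈ 27.1 years

Drainage path length: H_d = H = 8.9 m (single drainage).
U > 60%: T_v = 1.781 − 0.933·log₁₀(100 − 73) = 0.44554.
t = T_v·H_d²/c_v = 0.44554×8.9²/1.3 = 27.15 years.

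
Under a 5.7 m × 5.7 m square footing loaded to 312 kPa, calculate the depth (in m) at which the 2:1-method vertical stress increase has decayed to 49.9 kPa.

2:1 spreading — at depth z the loaded area has grown by z in each plan dimension:
qB²/(B+z)² = Δσ_z ⇒ z = B(√(q/Δσ_z) − 1) = 5.7×(√(312/49.9) − 1) = 8.553 m

z ≈ 8.55 m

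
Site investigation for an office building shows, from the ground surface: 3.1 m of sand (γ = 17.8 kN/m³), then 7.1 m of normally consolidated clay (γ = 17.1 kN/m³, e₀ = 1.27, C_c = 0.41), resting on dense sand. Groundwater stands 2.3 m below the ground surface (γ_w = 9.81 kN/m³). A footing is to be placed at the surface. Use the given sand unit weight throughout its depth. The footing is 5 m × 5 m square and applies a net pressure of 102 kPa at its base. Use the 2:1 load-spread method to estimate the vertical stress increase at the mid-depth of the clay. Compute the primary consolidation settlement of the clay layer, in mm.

Mid-depth of clay below the ground surface: z = 3.1 + 7.1/2 = 6.65 m.
Total vertical stress at mid-clay: σ_v = 17.8×3.1 + 17.1×3.55 = 115.89 kPa.
Pore pressure: u = 9.81×(6.65 − 2.3) = 42.673 kPa.
Initial effective stress: σ'_0 = σ_v − u = 115.89 − 42.673 = 73.217 kPa.
Stress increase at mid-clay by the 2:1 spreading method:
Δσ = qBL/((B+z)(L+z)) = 102×5×5/((5+6.65)(5+6.65)) = 18.788 kPa
Final effective stress: σ'_f = σ'_0 + Δσ = 73.217 + 18.788 = 92.005 kPa.
Normally consolidated clay, so the full stress increment lies on the virgin compression line:
S_c = C_c·H/(1+e₀)·log₁₀(σ'_f/σ'_0) = 0.41×7.1/(1+1.27)×log₁₀(92.005/73.217)
    = 1.2824 × 0.099199 = 0.1272 m

S_c ≈ 127 mm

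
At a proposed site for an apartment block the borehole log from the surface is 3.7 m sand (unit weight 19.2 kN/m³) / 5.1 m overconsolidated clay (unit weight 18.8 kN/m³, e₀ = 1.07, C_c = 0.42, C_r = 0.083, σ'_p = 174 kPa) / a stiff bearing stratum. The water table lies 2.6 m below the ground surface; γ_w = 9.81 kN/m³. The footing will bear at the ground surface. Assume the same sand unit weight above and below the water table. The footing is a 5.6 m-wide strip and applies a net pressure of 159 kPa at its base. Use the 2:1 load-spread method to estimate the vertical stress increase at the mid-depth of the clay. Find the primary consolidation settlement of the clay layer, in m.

S_c ≈ 0.0572 m

Mid-depth of clay below the ground surface: z = 3.7 + 5.1/2 = 6.25 m.
Total vertical stress at mid-clay: σ_v = 19.2×3.7 + 18.8×2.55 = 118.98 kPa.
Pore pressure: u = 9.81×(6.25 − 2.6) = 35.806 kPa.
Initial effective stress: σ'_0 = σ_v − u = 118.98 − 35.806 = 83.174 kPa.
Stress increase at mid-clay by the 2:1 spreading method:
Δσ = qB/(B+z) = 159×5.6/(5.6+6.25) = 75.139 kPa
Final effective stress: σ'_f = 83.174 + 75.139 = 158.31 kPa.
σ'_f = 158.31 ≤ σ'_p = 174 kPa, so the clay remains overconsolidated and only the recompression index applies:
S_c = C_r·H/(1+e₀)·log₁₀(σ'_f/σ'_0) = 0.083×5.1/2.07×log₁₀(158.31/83.174)
    = 0.2045 × 0.27952 = 0.05716 m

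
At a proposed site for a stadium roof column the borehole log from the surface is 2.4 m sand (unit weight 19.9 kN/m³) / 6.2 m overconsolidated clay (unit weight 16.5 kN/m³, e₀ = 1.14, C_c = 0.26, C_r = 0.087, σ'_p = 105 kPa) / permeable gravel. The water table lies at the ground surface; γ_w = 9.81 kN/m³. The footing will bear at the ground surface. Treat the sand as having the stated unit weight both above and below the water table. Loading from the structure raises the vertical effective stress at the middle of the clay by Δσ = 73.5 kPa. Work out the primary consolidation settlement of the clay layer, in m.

S_c ≈ 0.132 m

Mid-depth of clay below the ground surface: z = 2.4 + 6.2/2 = 5.5 m.
Total vertical stress at mid-clay: σ_v = 19.9×2.4 + 16.5×3.1 = 98.91 kPa.
Pore pressure: u = 9.81×(5.5 − 0) = 53.955 kPa.
Initial effective stress: σ'_0 = σ_v − u = 98.91 − 53.955 = 44.955 kPa.
Final effective stress: σ'_f = 44.955 + 73.5 = 118.45 kPa.
σ'_f = 118.45 > σ'_p = 105 kPa, so the stress path crosses the preconsolidation pressure — recompression up to σ'_p, then virgin compression beyond:
S_c = H/(1+e₀)·[C_r·log₁₀(σ'_p/σ'_0) + C_c·log₁₀(σ'_f/σ'_p)]
    = 6.2/2.14 × [0.087×log₁₀(105/44.955) + 0.26×log₁₀(118.45/105)]
    = 2.8972 × [0.032052 + 0.01361] = 0.1323 m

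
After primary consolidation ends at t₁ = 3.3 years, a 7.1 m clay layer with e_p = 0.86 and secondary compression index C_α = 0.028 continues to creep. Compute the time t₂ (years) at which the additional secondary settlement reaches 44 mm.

t₂ ≈ 8.51 years

S_s = C_α·H/(1+e_p)·log₁₀(t₂/t₁) ⇒ log₁₀(t₂/t₁) = S_s·(1+e_p)/(C_α·H).
log₁₀(t₂/t₁) = 0.044 × (1+0.86) / (0.028×7.1) = 0.4117
t₂ = t₁ × 10^0.4117 = 3.3 × 2.58 = 8.515 years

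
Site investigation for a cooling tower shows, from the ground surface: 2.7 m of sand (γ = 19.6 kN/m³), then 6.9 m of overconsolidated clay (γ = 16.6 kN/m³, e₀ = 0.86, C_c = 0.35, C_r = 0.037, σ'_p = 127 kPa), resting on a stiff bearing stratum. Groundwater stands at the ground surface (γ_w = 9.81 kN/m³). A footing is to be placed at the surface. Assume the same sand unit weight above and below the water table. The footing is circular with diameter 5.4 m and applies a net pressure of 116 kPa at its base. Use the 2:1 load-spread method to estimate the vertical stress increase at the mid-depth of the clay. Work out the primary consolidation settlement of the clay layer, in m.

Mid-depth of clay below the ground surface: z = 2.7 + 6.9/2 = 6.15 m.
Total vertical stress at mid-clay: σ_v = 19.6×2.7 + 16.6×3.45 = 110.19 kPa.
Pore pressure: u = 9.81×(6.15 − 0) = 60.332 kPa.
Initial effective stress: σ'_0 = σ_v − u = 110.19 − 60.332 = 49.858 kPa.
Stress increase at mid-clay by the 2:1 spreading method:
Δσ ≈ qD²/(D+z)² = 116×5.4²/(5.4+6.15)² = 25.356 kPa
Final effective stress: σ'_f = 49.858 + 25.356 = 75.214 kPa.
σ'_f = 75.214 ≤ σ'_p = 127 kPa, so the clay remains overconsolidated and only the recompression index applies:
S_c = C_r·H/(1+e₀)·log₁₀(σ'_f/σ'_0) = 0.037×6.9/1.86×log₁₀(75.214/49.858)
    = 0.13726 × 0.17856 = 0.02451 m

S_c ≈ 0.0245 m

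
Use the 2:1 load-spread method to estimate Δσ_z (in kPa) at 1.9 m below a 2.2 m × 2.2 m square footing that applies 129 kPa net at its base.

Δσ_z ≈ 37.1 kPa

By the 2:1 method the load spreads at 1 horizontal : 2 vertical, so at depth z the loaded area has grown by z in each plan dimension:
Δσ = qBL/((B+z)(L+z)) = 129×2.2×2.2/((2.2+1.9)(2.2+1.9)) = 37.142 kPa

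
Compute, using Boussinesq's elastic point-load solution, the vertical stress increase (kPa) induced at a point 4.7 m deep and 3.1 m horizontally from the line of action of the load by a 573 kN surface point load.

Δσ_z ≈ 5.02 kPa

Boussinesq vertical stress below a point load on an elastic half-space:
Δσ_z = 3P/(2πz²) · [1 + (r/z)²]^(−5/2)
r/z = 3.1/4.7 = 0.65957; [1+(r/z)²]^(−5/2) = 0.40536.
Δσ_z = 3×573/(2π×4.7²) × 0.40536 = 12.385 × 0.40536 = 5.02 kPa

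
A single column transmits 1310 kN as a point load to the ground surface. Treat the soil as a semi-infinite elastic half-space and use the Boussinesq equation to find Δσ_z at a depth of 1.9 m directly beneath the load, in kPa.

Boussinesq vertical stress below a point load on an elastic half-space:
Δσ_z = 3P/(2πz²) · [1 + (r/z)²]^(−5/2)
r/z = 0/1.9 = 0; [1+(r/z)²]^(−5/2) = 1.
Δσ_z = 3×1310/(2π×1.9²) × 1 = 173.26 × 1 = 173.3 kPa

Δσ_z ≈ 173 kPa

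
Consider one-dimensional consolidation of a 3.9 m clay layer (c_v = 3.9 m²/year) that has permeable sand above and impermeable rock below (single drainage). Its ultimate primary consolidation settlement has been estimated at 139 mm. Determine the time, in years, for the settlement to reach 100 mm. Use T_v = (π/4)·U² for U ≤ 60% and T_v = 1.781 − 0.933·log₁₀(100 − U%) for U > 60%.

Drainage path length: H_d = H = 3.9 m (single drainage).
U = S(t)/S_ult = 100/139 = 0.7194.
U > 60%: T_v = 1.781 − 0.933·log₁₀(100 − 71.942) = 0.42997.
t = T_v·H_d²/c_v = 0.42997×3.9²/3.9 = 1.677 years.

t ≈ 1.68 years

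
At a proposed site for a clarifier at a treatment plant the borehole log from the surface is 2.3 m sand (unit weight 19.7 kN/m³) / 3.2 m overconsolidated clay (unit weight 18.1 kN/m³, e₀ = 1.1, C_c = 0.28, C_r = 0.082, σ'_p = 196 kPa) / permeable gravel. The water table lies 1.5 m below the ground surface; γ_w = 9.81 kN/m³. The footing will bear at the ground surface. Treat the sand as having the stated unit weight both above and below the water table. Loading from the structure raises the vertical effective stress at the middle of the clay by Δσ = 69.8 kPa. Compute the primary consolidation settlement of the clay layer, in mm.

Mid-depth of clay below the ground surface: z = 2.3 + 3.2/2 = 3.9 m.
Total vertical stress at mid-clay: σ_v = 19.7×2.3 + 18.1×1.6 = 74.27 kPa.
Pore pressure: u = 9.81×(3.9 − 1.5) = 23.544 kPa.
Initial effective stress: σ'_0 = σ_v − u = 74.27 − 23.544 = 50.726 kPa.
Final effective stress: σ'_f = 50.726 + 69.8 = 120.53 kPa.
σ'_f = 120.53 ≤ σ'_p = 196 kPa, so the clay remains overconsolidated and only the recompression index applies:
S_c = C_r·H/(1+e₀)·log₁₀(σ'_f/σ'_0) = 0.082×3.2/2.1×log₁₀(120.53/50.726)
    = 0.12495 × 0.37586 = 0.04696 m

S_c ≈ 47 mm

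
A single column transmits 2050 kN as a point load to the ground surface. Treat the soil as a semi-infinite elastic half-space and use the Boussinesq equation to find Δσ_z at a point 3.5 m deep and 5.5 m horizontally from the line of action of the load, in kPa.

Boussinesq vertical stress below a point load on an elastic half-space:
Δσ_z = 3P/(2πz²) · [1 + (r/z)²]^(−5/2)
r/z = 5.5/3.5 = 1.5714; [1+(r/z)²]^(−5/2) = 0.044603.
Δσ_z = 3×2050/(2π×3.5²) × 0.044603 = 79.902 × 0.044603 = 3.564 kPa

Δσ_z ≈ 3.56 kPa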